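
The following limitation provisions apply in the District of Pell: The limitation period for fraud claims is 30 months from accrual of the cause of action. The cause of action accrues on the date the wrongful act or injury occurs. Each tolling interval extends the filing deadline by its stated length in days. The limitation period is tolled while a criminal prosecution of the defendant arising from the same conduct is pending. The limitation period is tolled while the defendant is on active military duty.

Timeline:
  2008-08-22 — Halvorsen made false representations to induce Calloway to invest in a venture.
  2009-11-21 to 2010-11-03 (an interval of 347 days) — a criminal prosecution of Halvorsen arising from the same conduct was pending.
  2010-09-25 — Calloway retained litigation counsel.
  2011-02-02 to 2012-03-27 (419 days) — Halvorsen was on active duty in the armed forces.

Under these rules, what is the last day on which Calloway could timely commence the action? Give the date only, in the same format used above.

The limitation period began to run on 2008-08-22.
The untolled deadline — 30 months after 2008-08-22 — is 2011-02-22.
The pending criminal prosecution from 2009-11-21 to 2010-11-03 tolled the period for 347 days, extending the deadline to 2012-02-04.
Because the defendant's active military service ran from 2011-02-02 to 2012-03-27, the deadline is extended by 419 days to 2013-03-29.
The other events in the timeline have no effect on the limitation period under the stated rules.

2013-03-29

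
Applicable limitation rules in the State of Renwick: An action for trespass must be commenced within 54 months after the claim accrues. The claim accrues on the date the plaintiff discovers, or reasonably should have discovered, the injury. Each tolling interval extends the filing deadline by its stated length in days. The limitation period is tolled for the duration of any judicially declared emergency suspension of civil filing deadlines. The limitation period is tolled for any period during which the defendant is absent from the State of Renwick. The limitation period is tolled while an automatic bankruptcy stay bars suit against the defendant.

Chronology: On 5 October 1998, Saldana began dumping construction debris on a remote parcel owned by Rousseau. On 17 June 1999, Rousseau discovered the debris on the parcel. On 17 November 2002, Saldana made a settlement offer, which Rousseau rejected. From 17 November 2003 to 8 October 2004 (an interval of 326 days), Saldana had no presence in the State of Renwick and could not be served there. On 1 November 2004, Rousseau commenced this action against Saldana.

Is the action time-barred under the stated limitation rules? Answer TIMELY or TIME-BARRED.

TIMELY

The claim did not accrue until Rousseau discovered the injury on 17 June 1999; the 5 October 1998 act date does not start the clock under the stated rule.
The untolled deadline — 54 months after 17 June 1999 — is 17 December 2003.
Because the defendant's absence from the jurisdiction ran from 17 November 2003 to 8 October 2004, the deadline is extended by 326 days to 7 November 2004.
Nothing else in the chronology tolls or restarts the period.
The 1 November 2004 filing precedes the 7 November 2004 deadline; the claim is timely.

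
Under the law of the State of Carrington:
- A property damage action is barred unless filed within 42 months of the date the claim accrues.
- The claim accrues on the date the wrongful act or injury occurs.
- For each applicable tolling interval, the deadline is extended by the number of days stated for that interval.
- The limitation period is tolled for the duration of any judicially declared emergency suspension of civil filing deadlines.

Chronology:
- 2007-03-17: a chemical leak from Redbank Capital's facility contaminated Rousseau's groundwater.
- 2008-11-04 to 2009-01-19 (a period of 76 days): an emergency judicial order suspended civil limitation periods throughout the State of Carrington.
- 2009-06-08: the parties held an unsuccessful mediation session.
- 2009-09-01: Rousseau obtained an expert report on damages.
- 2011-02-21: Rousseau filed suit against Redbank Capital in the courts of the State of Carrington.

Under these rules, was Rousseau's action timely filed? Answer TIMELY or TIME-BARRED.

TIME-BARRED

The claim accrued on 2007-03-17, the date of the act.
The untolled deadline — 42 months after 2007-03-17 — is 2010-09-17.
The emergency suspension of filing deadlines from 2008-11-04 to 2009-01-19 tolled the period for 76 days, extending the deadline to 2010-12-02.
Nothing else in the chronology tolls or restarts the period.
Rousseau filed on 2011-02-21, after the 2010-12-02 deadline, so the action is time-barred.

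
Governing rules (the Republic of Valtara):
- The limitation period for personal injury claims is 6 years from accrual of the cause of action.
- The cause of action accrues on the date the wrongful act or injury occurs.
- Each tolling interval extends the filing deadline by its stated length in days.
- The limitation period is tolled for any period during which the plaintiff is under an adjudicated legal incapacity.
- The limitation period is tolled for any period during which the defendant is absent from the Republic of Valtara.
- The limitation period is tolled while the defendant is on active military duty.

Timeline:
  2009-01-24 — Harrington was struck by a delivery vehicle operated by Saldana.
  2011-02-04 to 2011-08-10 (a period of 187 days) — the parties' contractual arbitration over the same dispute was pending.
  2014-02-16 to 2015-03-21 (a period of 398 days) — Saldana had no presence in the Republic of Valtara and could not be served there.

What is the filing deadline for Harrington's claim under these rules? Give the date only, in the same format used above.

The limitation period began to run on 2009-01-24.
The untolled deadline — 6 years after 2009-01-24 — is 2015-01-24.
Because the defendant's absence from the jurisdiction ran from 2014-02-16 to 2015-03-21, the deadline is extended by 398 days to 2016-02-26.
The pending related arbitration from 2011-02-04 to 2011-08-10 does not toll the period, because no stated rule makes a pending arbitration a tolling event.

2016-02-26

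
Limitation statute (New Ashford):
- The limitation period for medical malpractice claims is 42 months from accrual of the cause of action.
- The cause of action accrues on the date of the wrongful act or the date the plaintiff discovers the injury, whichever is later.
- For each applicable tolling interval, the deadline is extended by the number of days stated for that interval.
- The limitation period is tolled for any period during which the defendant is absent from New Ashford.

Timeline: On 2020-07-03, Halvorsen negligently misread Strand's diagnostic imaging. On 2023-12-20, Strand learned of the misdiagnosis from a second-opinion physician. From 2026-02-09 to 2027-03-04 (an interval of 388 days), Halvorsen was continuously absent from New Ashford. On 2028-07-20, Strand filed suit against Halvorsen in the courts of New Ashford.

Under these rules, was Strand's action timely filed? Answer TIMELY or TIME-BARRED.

The claim accrued on 2023-12-20 — the later of the 2020-07-03 act and the 2023-12-20 discovery.
42 months from 2023-12-20 is 2027-06-20.
Because the defendant's absence from the jurisdiction ran from 2026-02-09 to 2027-03-04, the deadline is extended by 388 days to 2028-07-12.
Filing on 2028-07-20 missed the 2028-07-12 deadline — the action is time-barred.

TIME-BARRED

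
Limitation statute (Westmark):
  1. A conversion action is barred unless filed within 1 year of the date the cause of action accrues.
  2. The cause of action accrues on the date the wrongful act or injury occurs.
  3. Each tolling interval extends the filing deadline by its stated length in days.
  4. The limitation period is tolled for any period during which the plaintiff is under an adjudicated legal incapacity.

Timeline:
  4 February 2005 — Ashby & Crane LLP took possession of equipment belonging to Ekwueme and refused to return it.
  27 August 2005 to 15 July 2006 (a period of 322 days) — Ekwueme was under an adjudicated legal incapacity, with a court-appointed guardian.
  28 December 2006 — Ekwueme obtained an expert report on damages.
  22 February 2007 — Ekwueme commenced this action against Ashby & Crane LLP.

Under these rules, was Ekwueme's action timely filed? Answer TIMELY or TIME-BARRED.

TIME-BARRED

The claim accrued on 4 February 2005, when the wrongful act occurred.
1 year from 4 February 2005 is 4 February 2006.
The period was tolled for 322 days by the plaintiff's legal incapacity (27 August 2005 to 15 July 2006), pushing the deadline to 23 December 2006.
None of the other events listed affects the running of the period under the stated rules.
Filing on 22 February 2007 missed the 23 December 2006 deadline — the action is time-barred.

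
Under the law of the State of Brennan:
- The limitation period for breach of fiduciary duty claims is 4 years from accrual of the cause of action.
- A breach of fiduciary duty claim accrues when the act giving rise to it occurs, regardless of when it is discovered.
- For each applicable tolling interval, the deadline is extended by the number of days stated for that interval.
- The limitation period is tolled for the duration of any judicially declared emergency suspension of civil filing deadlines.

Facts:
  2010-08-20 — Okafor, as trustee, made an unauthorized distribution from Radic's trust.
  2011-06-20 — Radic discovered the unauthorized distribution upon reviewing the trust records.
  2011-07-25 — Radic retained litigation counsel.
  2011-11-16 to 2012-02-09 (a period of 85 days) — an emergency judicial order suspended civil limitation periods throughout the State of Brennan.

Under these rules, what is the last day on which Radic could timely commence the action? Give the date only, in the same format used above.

2014-11-13

The claim accrued on 2010-08-20, when the wrongful act occurred; under the stated occurrence rule the 2011-06-20 discovery does not delay accrual.
4 years from 2010-08-20 is 2014-08-20.
Because the emergency suspension of filing deadlines ran from 2011-11-16 to 2012-02-09, the deadline is extended by 85 days to 2014-11-13.
Nothing else in the chronology tolls or restarts the period.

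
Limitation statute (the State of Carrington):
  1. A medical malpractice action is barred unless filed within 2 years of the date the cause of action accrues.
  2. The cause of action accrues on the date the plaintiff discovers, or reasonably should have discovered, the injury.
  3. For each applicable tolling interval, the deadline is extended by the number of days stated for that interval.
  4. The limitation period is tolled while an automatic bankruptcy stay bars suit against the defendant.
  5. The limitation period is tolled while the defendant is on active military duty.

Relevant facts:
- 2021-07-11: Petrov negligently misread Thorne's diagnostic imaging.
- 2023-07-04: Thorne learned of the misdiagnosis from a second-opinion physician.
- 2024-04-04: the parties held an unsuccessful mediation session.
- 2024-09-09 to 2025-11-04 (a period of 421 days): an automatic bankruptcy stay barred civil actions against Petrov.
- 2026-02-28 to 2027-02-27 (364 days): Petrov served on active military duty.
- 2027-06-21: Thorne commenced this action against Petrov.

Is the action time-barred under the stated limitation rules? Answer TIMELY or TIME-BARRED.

TIMELY

The claim did not accrue until Thorne discovered the injury on 2023-07-04; the 2021-07-11 act date does not start the clock under the stated rule.
The untolled deadline — 2 years after 2023-07-04 — is 2025-07-04.
The period was tolled for 421 days by the automatic bankruptcy stay (2024-09-09 to 2025-11-04), pushing the deadline to 2026-08-29.
Because the defendant's active military service ran from 2026-02-28 to 2027-02-27, the deadline is extended by 364 days to 2027-08-28.
None of the other events listed affects the running of the period under the stated rules.
Thorne filed on 2027-06-21, before the 2027-08-28 deadline, so the action is timely.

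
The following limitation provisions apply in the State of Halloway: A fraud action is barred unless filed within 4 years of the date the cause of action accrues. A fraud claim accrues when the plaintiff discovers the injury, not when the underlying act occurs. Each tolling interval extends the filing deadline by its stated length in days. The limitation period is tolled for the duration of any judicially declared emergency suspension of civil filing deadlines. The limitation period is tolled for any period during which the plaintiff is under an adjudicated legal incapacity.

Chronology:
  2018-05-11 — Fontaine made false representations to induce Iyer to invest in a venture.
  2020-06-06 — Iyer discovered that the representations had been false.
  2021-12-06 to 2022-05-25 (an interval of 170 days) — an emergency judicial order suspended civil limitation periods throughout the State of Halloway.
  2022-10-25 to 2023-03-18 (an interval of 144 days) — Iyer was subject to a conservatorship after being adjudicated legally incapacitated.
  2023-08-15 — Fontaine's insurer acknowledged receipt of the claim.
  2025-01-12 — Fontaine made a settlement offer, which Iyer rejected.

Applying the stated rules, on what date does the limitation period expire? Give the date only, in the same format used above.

2025-04-16

Under the discovery rule, the claim accrued on 2020-06-06, when Iyer discovered the injury — not on the 2018-05-11 date of the underlying act.
Adding the 4 years base period to 2020-06-06 gives a deadline of 2024-06-06, before any tolling.
The emergency suspension of filing deadlines from 2021-12-06 to 2022-05-25 tolled the period for 170 days, extending the deadline to 2024-11-23.
The plaintiff's legal incapacity from 2022-10-25 to 2023-03-18 tolled the period for 144 days, extending the deadline to 2025-04-16.
Nothing else in the chronology tolls or restarts the period.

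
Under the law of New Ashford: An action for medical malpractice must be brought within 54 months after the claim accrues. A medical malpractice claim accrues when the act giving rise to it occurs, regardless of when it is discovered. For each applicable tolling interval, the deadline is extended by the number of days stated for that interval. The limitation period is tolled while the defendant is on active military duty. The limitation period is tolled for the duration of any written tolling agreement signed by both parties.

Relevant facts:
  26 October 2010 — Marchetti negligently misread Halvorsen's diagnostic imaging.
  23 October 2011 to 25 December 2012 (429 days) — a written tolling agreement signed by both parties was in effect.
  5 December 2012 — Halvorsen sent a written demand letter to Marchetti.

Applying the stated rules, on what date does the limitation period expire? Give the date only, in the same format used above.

28 June 2016

The claim accrued on 26 October 2010, when the wrongful act occurred.
54 months from 26 October 2010 is 26 April 2015.
The period was tolled for 429 days by the written tolling agreement (23 October 2011 to 25 December 2012), pushing the deadline to 28 June 2016.
The other events in the timeline have no effect on the limitation period under the stated rules.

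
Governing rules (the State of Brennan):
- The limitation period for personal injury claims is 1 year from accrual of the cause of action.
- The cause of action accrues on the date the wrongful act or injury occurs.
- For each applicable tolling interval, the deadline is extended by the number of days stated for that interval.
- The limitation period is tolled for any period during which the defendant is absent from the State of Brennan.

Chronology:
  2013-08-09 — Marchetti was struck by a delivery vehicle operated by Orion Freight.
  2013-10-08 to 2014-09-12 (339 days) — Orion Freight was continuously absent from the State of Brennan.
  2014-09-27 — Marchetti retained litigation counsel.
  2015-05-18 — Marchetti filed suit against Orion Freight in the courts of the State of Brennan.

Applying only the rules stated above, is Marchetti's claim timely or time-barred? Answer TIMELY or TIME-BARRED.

The cause of action accrued on 2013-08-09, the date of the act.
Adding the 1 year base period to 2013-08-09 gives a deadline of 2014-08-09, before any tolling.
The defendant's absence from the jurisdiction from 2013-10-08 to 2014-09-12 tolled the period for 339 days, extending the deadline to 2015-07-14.
The other events in the timeline have no effect on the limitation period under the stated rules.
The 2015-05-18 filing precedes the 2015-07-14 deadline; the claim is timely.

TIMELY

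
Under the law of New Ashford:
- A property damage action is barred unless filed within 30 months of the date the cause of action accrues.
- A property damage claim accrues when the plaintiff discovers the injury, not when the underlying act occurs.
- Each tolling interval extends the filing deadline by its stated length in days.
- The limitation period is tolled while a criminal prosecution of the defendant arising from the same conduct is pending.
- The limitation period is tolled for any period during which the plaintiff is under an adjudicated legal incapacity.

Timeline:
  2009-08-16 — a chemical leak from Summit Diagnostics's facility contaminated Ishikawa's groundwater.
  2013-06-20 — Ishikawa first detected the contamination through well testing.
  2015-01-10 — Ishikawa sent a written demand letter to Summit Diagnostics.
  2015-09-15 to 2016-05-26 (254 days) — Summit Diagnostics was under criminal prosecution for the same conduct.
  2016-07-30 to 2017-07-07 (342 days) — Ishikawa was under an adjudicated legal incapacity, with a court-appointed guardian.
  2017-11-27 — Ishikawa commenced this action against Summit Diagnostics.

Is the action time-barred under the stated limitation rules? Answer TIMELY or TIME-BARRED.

TIME-BARRED

The claim did not accrue until Ishikawa discovered the injury on 2013-06-20; the 2009-08-16 act date does not start the clock under the stated rule.
The untolled deadline — 30 months after 2013-06-20 — is 2015-12-20.
The period was tolled for 254 days by the pending criminal prosecution (2015-09-15 to 2016-05-26), pushing the deadline to 2016-08-30.
Because the plaintiff's legal incapacity ran from 2016-07-30 to 2017-07-07, the deadline is extended by 342 days to 2017-08-07.
None of the other events listed affects the running of the period under the stated rules.
Ishikawa filed on 2017-11-27, after the 2017-08-07 deadline, so the action is time-barred.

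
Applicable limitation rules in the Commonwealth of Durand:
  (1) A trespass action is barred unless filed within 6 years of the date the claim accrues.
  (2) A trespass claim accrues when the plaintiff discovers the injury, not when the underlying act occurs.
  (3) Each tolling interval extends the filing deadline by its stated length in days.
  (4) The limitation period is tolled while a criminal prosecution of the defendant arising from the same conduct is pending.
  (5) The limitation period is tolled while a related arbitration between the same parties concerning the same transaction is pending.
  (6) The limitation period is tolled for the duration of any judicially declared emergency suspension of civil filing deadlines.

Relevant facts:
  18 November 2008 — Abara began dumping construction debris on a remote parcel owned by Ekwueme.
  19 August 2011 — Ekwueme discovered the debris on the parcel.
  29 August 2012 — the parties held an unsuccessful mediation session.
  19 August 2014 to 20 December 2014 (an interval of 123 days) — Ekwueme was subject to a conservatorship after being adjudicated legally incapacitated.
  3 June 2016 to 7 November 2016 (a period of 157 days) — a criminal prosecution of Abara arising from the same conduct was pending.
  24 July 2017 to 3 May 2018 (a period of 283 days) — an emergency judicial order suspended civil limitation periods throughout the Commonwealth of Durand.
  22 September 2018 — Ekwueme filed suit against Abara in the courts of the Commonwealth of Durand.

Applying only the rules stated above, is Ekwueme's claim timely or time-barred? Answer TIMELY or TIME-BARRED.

TIMELY

Accrual is tied to discovery, so the period began on 19 August 2011 rather than on 18 November 2008 when the act occurred.
6 years from 19 August 2011 is 19 August 2017.
Because the pending criminal prosecution ran from 3 June 2016 to 7 November 2016, the deadline is extended by 157 days to 23 January 2018.
The period was tolled for 283 days by the emergency suspension of filing deadlines (24 July 2017 to 3 May 2018), pushing the deadline to 2 November 2018.
Although the plaintiff's incapacity ran from 19 August 2014 to 20 December 2014, the stated rules do not make that a tolling event, so it is disregarded.
None of the other events listed affects the running of the period under the stated rules.
Ekwueme filed on 22 September 2018, before the 2 November 2018 deadline, so the action is timely.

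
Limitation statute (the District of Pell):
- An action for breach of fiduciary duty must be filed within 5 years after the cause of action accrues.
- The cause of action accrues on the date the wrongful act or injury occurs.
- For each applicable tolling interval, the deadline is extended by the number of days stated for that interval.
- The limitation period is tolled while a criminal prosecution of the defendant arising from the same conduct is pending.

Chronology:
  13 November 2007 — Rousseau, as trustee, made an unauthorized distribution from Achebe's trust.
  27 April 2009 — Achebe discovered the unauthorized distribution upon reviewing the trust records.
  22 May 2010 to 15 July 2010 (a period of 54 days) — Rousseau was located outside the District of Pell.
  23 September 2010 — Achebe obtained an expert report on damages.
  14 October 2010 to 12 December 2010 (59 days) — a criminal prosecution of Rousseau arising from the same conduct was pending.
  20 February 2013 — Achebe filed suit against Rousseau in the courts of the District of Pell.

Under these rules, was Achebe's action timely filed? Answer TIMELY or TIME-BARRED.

TIME-BARRED

Because the rule ties accrual to occurrence, the claim accrued on 13 November 2007, not on the 27 April 2009 discovery date.
The untolled deadline — 5 years after 13 November 2007 — is 13 November 2012.
The period was tolled for 59 days by the pending criminal prosecution (14 October 2010 to 12 December 2010), pushing the deadline to 11 January 2013.
Although the defendant's absence ran from 22 May 2010 to 15 July 2010, the stated rules do not make that a tolling event, so it is disregarded.
None of the other events listed affects the running of the period under the stated rules.
Achebe filed on 20 February 2013, after the 11 January 2013 deadline, so the action is time-barred.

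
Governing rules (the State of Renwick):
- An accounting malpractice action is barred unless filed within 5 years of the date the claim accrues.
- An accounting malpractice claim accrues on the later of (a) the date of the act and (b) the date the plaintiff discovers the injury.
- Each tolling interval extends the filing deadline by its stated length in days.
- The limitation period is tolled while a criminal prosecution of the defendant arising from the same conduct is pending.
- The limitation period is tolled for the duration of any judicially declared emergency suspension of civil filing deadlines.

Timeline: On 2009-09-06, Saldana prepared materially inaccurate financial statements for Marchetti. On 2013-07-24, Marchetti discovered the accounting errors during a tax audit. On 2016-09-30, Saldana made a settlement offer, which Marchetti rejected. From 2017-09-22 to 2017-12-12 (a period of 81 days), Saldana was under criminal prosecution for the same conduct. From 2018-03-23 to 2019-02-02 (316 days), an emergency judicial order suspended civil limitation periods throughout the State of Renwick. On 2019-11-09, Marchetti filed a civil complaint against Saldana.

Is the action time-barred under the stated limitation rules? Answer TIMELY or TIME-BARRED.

TIME-BARRED

Because discovery on 2013-07-24 post-dates the 2009-09-06 act, accrual under the later-of rule falls on 2013-07-24.
Adding the 5 years base period to 2013-07-24 gives a deadline of 2018-07-24, before any tolling.
Because the pending criminal prosecution ran from 2017-09-22 to 2017-12-12, the deadline is extended by 81 days to 2018-10-13.
The emergency suspension of filing deadlines from 2018-03-23 to 2019-02-02 tolled the period for 316 days, extending the deadline to 2019-08-25.
None of the other events listed affects the running of the period under the stated rules.
The 2019-11-09 filing falls after the 2019-08-25 deadline; the claim is time-barred.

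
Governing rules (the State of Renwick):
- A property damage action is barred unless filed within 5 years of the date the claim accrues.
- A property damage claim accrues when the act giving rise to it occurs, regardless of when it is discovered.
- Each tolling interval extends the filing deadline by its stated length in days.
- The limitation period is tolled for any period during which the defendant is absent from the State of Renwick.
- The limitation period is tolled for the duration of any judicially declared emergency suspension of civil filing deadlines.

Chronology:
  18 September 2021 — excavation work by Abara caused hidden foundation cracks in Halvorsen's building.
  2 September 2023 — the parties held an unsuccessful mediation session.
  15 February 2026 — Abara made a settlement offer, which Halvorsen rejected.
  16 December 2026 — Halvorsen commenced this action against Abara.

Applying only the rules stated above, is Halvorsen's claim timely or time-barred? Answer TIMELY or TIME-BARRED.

TIME-BARRED

The claim accrued on 18 September 2021, the date of the act.
The untolled deadline — 5 years after 18 September 2021 — is 18 September 2026.
Nothing else in the chronology tolls or restarts the period.
The 16 December 2026 filing falls after the 18 September 2026 deadline; the claim is time-barred.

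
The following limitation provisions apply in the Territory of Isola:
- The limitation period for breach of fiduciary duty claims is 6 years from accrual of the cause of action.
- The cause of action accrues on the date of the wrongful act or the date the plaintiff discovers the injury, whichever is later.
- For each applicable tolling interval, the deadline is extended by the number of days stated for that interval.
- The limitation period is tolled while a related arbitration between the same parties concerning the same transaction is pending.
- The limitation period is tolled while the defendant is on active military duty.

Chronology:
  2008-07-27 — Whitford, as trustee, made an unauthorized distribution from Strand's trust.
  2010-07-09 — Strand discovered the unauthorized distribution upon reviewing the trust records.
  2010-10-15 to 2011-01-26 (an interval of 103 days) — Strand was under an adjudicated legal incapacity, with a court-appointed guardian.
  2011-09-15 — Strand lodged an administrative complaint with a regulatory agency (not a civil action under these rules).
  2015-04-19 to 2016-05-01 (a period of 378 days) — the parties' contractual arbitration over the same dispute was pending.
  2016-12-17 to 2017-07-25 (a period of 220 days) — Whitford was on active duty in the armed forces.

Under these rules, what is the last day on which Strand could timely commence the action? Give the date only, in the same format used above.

Because discovery on 2010-07-09 post-dates the 2008-07-27 act, accrual under the later-of rule falls on 2010-07-09.
Adding the 6 years base period to 2010-07-09 gives a deadline of 2016-07-09, before any tolling.
The pending related arbitration from 2015-04-19 to 2016-05-01 tolled the period for 378 days, extending the deadline to 2017-07-22.
The period was tolled for 220 days by the defendant's active military service (2016-12-17 to 2017-07-25), pushing the deadline to 2018-02-27.
No stated provision tolls the period for the plaintiff's incapacity, so the interval from 2010-10-15 to 2011-01-26 has no effect on the deadline.
The other events in the timeline have no effect on the limitation period under the stated rules.

2018-02-27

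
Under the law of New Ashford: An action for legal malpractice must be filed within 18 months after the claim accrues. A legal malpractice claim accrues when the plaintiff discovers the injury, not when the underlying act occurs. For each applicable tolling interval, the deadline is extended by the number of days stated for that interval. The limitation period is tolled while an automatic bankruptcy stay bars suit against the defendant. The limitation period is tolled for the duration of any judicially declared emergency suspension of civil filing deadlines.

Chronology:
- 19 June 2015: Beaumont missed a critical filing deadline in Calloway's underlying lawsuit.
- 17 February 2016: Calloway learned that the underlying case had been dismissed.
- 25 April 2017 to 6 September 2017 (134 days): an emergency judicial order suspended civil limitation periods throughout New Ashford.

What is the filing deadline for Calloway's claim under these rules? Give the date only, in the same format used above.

Under the discovery rule, the claim accrued on 17 February 2016, when Calloway discovered the injury — not on the 19 June 2015 date of the underlying act.
18 months from 17 February 2016 is 17 August 2017.
The period was tolled for 134 days by the emergency suspension of filing deadlines (25 April 2017 to 6 September 2017), pushing the deadline to 29 December 2017.

29 December 2017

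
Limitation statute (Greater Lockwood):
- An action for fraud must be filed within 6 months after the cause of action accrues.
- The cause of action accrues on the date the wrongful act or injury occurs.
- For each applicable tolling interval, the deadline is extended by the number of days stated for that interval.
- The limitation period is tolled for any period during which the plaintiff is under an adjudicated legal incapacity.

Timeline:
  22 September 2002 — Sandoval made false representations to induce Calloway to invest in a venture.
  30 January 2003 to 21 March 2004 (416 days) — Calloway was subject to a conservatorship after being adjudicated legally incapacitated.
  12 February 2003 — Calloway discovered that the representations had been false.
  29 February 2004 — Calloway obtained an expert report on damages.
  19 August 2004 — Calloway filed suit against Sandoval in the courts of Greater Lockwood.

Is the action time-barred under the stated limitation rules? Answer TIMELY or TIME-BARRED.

TIME-BARRED

The claim accrued on 22 September 2002, when the wrongful act occurred; under the stated occurrence rule the 12 February 2003 discovery does not delay accrual.
Adding the 6 months base period to 22 September 2002 gives a deadline of 22 March 2003, before any tolling.
The period was tolled for 416 days by the plaintiff's legal incapacity (30 January 2003 to 21 March 2004), pushing the deadline to 11 May 2004.
The other events in the timeline have no effect on the limitation period under the stated rules.
The 19 August 2004 filing falls after the 11 May 2004 deadline; the claim is time-barred.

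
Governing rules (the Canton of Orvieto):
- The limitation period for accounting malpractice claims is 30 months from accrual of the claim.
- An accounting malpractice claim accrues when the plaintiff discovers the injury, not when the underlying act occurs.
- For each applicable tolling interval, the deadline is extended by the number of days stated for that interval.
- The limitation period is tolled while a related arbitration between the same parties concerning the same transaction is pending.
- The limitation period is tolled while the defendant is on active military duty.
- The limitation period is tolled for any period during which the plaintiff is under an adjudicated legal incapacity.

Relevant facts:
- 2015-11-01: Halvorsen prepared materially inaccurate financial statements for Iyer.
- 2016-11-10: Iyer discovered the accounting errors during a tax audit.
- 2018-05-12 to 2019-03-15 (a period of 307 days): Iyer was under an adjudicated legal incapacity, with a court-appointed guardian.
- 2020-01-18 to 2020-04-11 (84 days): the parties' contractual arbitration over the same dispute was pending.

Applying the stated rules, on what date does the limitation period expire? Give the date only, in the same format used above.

The claim did not accrue until Iyer discovered the injury on 2016-11-10; the 2015-11-01 act date does not start the clock under the stated rule.
The untolled deadline — 30 months after 2016-11-10 — is 2019-05-10.
The plaintiff's legal incapacity from 2018-05-12 to 2019-03-15 tolled the period for 307 days, extending the deadline to 2020-03-12.
Because the pending related arbitration ran from 2020-01-18 to 2020-04-11, the deadline is extended by 84 days to 2020-06-04.

2020-06-04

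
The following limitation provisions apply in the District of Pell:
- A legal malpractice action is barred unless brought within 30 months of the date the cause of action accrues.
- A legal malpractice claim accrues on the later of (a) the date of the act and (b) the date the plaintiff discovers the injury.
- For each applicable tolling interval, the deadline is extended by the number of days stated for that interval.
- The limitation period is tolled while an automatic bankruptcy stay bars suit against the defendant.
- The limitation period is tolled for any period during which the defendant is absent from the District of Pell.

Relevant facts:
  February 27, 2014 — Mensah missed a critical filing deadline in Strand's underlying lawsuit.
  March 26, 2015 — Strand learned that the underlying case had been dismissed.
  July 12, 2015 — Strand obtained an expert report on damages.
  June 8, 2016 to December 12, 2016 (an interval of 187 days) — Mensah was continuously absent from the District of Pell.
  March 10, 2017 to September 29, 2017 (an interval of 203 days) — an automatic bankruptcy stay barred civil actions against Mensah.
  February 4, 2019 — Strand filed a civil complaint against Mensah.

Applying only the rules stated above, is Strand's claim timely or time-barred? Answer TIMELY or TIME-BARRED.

Because discovery on March 26, 2015 post-dates the February 27, 2014 act, accrual under the later-of rule falls on March 26, 2015.
The untolled deadline — 30 months after March 26, 2015 — is September 26, 2017.
The period was tolled for 187 days by the defendant's absence from the jurisdiction (June 8, 2016 to December 12, 2016), pushing the deadline to April 1, 2018.
Because the automatic bankruptcy stay ran from March 10, 2017 to September 29, 2017, the deadline is extended by 203 days to October 21, 2018.
None of the other events listed affects the running of the period under the stated rules.
Strand filed on February 4, 2019, after the October 21, 2018 deadline, so the action is time-barred.

TIME-BARRED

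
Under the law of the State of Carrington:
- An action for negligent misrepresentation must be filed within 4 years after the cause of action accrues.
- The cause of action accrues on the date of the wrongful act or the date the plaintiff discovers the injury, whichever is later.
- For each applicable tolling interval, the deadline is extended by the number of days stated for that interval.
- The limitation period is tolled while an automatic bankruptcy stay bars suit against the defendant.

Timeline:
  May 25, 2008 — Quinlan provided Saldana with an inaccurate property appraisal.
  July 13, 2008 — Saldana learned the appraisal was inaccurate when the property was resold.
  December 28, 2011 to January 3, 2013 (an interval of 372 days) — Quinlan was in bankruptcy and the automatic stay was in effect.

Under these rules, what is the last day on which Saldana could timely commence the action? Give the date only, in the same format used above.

Because discovery on July 13, 2008 post-dates the May 25, 2008 act, accrual under the later-of rule falls on July 13, 2008.
Adding the 4 years base period to July 13, 2008 gives a deadline of July 13, 2012, before any tolling.
Because the automatic bankruptcy stay ran from December 28, 2011 to January 3, 2013, the deadline is extended by 372 days to July 20, 2013.

July 20, 2013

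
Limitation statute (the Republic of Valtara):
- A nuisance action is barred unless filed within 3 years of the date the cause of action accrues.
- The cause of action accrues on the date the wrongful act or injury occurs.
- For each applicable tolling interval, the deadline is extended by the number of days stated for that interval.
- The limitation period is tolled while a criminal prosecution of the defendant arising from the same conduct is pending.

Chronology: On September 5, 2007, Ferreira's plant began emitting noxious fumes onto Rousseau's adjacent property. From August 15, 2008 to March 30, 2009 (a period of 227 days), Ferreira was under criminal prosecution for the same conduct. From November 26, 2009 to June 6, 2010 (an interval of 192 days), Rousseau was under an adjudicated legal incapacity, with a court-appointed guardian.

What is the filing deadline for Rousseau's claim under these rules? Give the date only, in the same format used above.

April 20, 2011

The limitation period began to run on September 5, 2007.
The untolled deadline — 3 years after September 5, 2007 — is September 5, 2010.
The period was tolled for 227 days by the pending criminal prosecution (August 15, 2008 to March 30, 2009), pushing the deadline to April 20, 2011.
Although the plaintiff's incapacity ran from November 26, 2009 to June 6, 2010, the stated rules do not make that a tolling event, so it is disregarded.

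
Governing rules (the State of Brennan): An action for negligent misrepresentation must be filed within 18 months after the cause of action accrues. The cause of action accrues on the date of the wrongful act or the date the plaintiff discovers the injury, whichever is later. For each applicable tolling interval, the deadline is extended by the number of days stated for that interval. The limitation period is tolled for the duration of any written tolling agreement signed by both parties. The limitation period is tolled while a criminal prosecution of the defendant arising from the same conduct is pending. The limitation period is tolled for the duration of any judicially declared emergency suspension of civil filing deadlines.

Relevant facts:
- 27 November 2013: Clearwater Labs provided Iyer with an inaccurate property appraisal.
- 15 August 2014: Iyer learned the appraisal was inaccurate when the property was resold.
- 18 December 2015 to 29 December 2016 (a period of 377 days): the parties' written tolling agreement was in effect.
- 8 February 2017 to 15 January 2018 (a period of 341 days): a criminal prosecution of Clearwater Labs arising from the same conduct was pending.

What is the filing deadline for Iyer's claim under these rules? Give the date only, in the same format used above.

Taking the later of the act (27 November 2013) and discovery (15 August 2014), the claim accrued on 15 August 2014.
Adding the 18 months base period to 15 August 2014 gives a deadline of 15 February 2016, before any tolling.
The written tolling agreement from 18 December 2015 to 29 December 2016 tolled the period for 377 days, extending the deadline to 26 February 2017.
Because the pending criminal prosecution ran from 8 February 2017 to 15 January 2018, the deadline is extended by 341 days to 2 February 2018.

2 February 2018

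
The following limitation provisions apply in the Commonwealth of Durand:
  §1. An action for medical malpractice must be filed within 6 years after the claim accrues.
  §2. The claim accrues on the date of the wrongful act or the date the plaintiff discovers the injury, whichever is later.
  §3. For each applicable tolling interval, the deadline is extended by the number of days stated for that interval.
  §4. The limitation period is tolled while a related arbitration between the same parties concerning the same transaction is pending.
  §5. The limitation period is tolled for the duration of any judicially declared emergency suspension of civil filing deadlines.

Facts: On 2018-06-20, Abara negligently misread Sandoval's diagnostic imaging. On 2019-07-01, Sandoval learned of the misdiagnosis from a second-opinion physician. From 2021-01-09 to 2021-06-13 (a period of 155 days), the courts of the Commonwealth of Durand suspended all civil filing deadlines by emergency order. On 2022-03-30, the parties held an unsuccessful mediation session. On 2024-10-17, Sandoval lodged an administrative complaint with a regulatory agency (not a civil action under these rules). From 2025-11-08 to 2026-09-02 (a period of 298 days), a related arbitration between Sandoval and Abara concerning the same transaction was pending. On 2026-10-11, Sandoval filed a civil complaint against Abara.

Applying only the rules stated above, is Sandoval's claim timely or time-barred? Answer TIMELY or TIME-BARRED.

Because discovery on 2019-07-01 post-dates the 2018-06-20 act, accrual under the later-of rule falls on 2019-07-01.
6 years from 2019-07-01 is 2025-07-01.
The period was tolled for 155 days by the emergency suspension of filing deadlines (2021-01-09 to 2021-06-13), pushing the deadline to 2025-12-03.
The period was tolled for 298 days by the pending related arbitration (2025-11-08 to 2026-09-02), pushing the deadline to 2026-09-27.
None of the other events listed affects the running of the period under the stated rules.
The 2026-10-11 filing falls after the 2026-09-27 deadline; the claim is time-barred.

TIME-BARRED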